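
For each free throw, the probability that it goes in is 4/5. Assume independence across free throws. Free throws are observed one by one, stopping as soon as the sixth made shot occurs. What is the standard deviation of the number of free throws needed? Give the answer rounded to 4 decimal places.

Y = total free throws until the sixth success; negative binomial with r=6, p=0.80.
SD(Y) = √[r(1−p)/p²] = √(1.875000) = 1.369306

1.3693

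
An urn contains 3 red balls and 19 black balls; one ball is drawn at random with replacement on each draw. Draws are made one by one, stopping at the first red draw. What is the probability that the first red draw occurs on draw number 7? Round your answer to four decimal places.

0.0566

Geometric (trials to first success), p = 0.136364.
P(Y = 7) = (1−p)^6 · p = 0.41494 · 0.136364 = 0.056583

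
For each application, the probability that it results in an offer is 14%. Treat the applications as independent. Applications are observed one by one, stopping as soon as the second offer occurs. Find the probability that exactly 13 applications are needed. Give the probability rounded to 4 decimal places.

0.0448

Y = trial on which the second success occurs; negative binomial, r=2, p=0.14.
P(Y=13) = C(12,1) · p^2 · (1−p)^11
= 12 · 0.0196 · 0.19032 = 0.044763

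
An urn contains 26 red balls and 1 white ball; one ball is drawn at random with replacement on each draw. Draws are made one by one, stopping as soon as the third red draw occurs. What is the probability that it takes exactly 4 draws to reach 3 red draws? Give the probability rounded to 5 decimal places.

Y = trial on which the third success occurs; negative binomial, r=3, p=0.962963.
P(Y=4) = C(3,2) · p^3 · (1−p)^1
= 3 · 0.89295 · 0.037037 = 0.0992170

0.09922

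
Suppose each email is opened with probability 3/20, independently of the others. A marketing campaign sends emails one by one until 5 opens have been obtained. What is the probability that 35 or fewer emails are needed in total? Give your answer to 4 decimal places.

Finishing within 35 emails ⇔ at least 5 successes in the first 35. With X ~ Binomial(35, 0.15), P(Y ≤ 35) = 1 − P(X ≤ 4).
  k=0: C(35,0)·0.15^0·0.85^35 = 0.003386
  k=1: C(35,1)·0.15^1·0.85^34 = 0.020912
  k=2: C(35,2)·0.15^2·0.85^33 = 0.062737
  k=3: C(35,3)·0.15^3·0.85^32 = 0.121784
  k=4: C(35,4)·0.15^4·0.85^31 = 0.171930
1 − 0.380749 = 0.619251

0.6193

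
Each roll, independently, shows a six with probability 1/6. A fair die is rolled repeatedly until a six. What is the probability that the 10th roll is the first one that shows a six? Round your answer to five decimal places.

Geometric (trials to first success), p = 0.166667.
P(Y = 10) = (1−p)^9 · p = 0.19381 · 0.166667 = 0.0323011

0.03230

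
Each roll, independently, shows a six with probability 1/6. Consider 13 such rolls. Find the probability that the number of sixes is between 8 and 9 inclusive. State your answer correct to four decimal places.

X ~ Binomial(13, 0.166667); P(8 ≤ X ≤ 9) = Σ C(13,k) p^k (1−p)^(13−k) over k:
  k=8: C(13,8)·0.166667^8·0.833333^5 = 0.000308
  k=9: C(13,9)·0.166667^9·0.833333^4 = 0.000034
Total = 0.000342

0.0003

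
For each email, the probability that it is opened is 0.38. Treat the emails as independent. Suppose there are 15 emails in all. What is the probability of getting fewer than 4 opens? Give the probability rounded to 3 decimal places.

0.119

X ~ Binomial(15, 0.38); P(X ≤ 3) = Σ C(15,k) p^k (1−p)^(15−k) over k:
  k=0: C(15,0)·0.38^0·0.62^15 = 0.00077
  k=1: C(15,1)·0.38^1·0.62^14 = 0.00707
  k=2: C(15,2)·0.38^2·0.62^13 = 0.03033
  k=3: C(15,3)·0.38^3·0.62^12 = 0.08055
Total = 0.11872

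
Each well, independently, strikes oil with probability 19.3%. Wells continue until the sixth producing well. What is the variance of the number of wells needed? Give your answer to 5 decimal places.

Y = total wells until the sixth success; negative binomial with r=6, p=0.193.
Var(Y) = r(1−p)/p² = 6·0.807 / 0.193² = 129.9900668

129.99007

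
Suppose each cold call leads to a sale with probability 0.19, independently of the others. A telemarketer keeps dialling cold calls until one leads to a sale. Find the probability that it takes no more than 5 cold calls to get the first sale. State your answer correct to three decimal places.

0.651

Y = number of cold calls to the first success; geometric, p = 0.19.
P(Y ≤ 5) = 1 − (1−p)^5 = 1 − 0.34868 = 0.65132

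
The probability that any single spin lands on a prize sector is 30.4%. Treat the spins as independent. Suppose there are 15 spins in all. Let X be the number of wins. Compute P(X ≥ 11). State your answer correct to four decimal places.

0.0008

X ~ Binomial(15, 0.304); P(X ≥ 11) = Σ C(15,k) p^k (1−p)^(15−k) over k:
  k=11: C(15,11)·0.304^11·0.696^4 = 0.000656
  k=12: C(15,12)·0.304^12·0.696^3 = 0.000096
  k=13: C(15,13)·0.304^13·0.696^2 = 0.000010
  k=14: C(15,14)·0.304^14·0.696^1 = 0.000001
  k=15: C(15,15)·0.304^15·0.696^0 = 0.000000
Total = 0.000762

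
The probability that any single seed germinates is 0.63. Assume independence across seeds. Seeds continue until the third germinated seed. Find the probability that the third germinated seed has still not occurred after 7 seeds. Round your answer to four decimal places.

Needing more than 7 seeds ⇔ fewer than 3 successes in the first 7. With X ~ Binomial(7, 0.63), P(Y > 7) = P(X ≤ 2).
  k=0: C(7,0)·0.63^0·0.37^7 = 0.000949
  k=1: C(7,1)·0.63^1·0.37^6 = 0.011315
  k=2: C(7,2)·0.63^2·0.37^5 = 0.057797
P(X ≤ 2) = 0.070062

0.0701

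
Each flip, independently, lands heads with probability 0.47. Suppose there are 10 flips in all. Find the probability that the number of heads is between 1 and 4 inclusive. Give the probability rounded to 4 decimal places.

0.4509

X ~ Binomial(10, 0.47); P(1 ≤ X ≤ 4) = Σ C(10,k) p^k (1−p)^(10−k) over k:
  k=1: C(10,1)·0.47^1·0.53^9 = 0.015509
  k=2: C(10,2)·0.47^2·0.53^8 = 0.061889
  k=3: C(10,3)·0.47^3·0.53^7 = 0.146354
  k=4: C(10,4)·0.47^4·0.53^6 = 0.227126
Total = 0.450878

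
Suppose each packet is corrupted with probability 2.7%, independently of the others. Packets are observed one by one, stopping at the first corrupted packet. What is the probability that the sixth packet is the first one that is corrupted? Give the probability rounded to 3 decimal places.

Geometric (trials to first success), p = 0.027.
P(Y = 6) = (1−p)^5 · p = 0.8721 · 0.027 = 0.02355

0.024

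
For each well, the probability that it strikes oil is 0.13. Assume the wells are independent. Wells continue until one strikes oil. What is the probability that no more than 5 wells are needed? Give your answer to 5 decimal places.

Y = number of wells to the first success; geometric, p = 0.13.
P(Y ≤ 5) = 1 − (1−p)^5 = 1 − 0.4984209 = 0.5015791

0.50158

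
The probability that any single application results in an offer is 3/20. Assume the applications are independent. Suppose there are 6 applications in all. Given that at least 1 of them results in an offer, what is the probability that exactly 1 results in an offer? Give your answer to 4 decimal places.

X ~ Binomial(6, 0.15). Want P(X=1 | X≥1) = P(X=1) / P(X≥1).
P(X=1) = C(6,1)·0.15^1·0.85^5 = 0.399335
P(X≥1) = 1 − 0.377150 = 0.622850
Ratio = 0.399335 / 0.622850 = 0.641141

0.6411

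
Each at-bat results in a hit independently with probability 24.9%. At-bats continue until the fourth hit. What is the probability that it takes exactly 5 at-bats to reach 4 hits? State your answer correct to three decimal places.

Y = trial on which the fourth success occurs; negative binomial, r=4, p=0.249.
P(Y=5) = C(4,3) · p^4 · (1−p)^1
= 4 · 0.0038441 · 0.751 = 0.01155

0.012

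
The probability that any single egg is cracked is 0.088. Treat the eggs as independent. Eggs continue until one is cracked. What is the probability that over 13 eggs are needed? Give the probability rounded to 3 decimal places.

0.302

Y = number of eggs to the first success; geometric, p = 0.088.
P(Y > 13) = P(first 13 all fail) = (1−p)^13 = 0.30195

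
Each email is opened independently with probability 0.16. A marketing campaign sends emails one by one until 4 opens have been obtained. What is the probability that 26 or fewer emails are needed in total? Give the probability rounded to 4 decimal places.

Finishing within 26 emails ⇔ at least 4 successes in the first 26. With X ~ Binomial(26, 0.16), P(Y ≤ 26) = 1 − P(X ≤ 3).
  k=0: C(26,0)·0.16^0·0.84^26 = 0.010746
  k=1: C(26,1)·0.16^1·0.84^25 = 0.053220
  k=2: C(26,2)·0.16^2·0.84^24 = 0.126714
  k=3: C(26,3)·0.16^3·0.84^23 = 0.193089
1 − 0.383770 = 0.616230

0.6162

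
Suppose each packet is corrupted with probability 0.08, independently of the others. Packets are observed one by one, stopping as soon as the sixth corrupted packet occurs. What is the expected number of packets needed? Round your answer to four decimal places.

75.0000

Y = total packets until the sixth success; negative binomial with r=6, p=0.08.
E[Y] = r / p = 6 / 0.08 = 75.000000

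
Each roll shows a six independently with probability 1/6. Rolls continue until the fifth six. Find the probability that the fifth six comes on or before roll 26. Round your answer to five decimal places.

0.44163

Finishing within 26 rolls ⇔ at least 5 successes in the first 26. With X ~ Binomial(26, 0.166667), P(Y ≤ 26) = 1 − P(X ≤ 4).
  k=0: C(26,0)·0.166667^0·0.833333^26 = 0.0087355
  k=1: C(26,1)·0.166667^1·0.833333^25 = 0.0454246
  k=2: C(26,2)·0.166667^2·0.833333^24 = 0.1135615
  k=3: C(26,3)·0.166667^3·0.833333^23 = 0.1816983
  k=4: C(26,4)·0.166667^4·0.833333^22 = 0.2089531
1 − 0.5583729 = 0.4416271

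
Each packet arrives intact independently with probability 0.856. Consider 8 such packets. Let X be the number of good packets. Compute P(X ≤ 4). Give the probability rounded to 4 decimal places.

0.0185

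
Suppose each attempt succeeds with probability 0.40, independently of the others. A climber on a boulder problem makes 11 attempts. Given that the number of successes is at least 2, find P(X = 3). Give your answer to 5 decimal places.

0.18290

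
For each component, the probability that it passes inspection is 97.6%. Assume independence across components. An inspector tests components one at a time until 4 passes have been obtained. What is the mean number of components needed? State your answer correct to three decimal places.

Y = total components until the fourth success; negative binomial with r=4, p=0.976.
E[Y] = r / p = 4 / 0.976 = 4.09836

4.098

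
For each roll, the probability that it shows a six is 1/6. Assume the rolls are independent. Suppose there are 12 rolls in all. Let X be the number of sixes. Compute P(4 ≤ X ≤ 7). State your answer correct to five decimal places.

0.12502

X ~ Binomial(12, 0.166667); P(4 ≤ X ≤ 7) = Σ C(12,k) p^k (1−p)^(12−k) over k:
  k=4: C(12,4)·0.166667^4·0.833333^8 = 0.0888281
  k=5: C(12,5)·0.166667^5·0.833333^7 = 0.0284250
  k=6: C(12,6)·0.166667^6·0.833333^6 = 0.0066325
  k=7: C(12,7)·0.166667^7·0.833333^5 = 0.0011370
Total = 0.1250225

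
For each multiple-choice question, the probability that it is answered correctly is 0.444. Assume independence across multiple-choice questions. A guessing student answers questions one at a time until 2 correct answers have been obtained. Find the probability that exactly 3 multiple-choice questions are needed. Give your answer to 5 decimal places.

0.21922

Y = trial on which the second success occurs; negative binomial, r=2, p=0.444.
P(Y=3) = C(2,1) · p^2 · (1−p)^1
= 2 · 0.19714 · 0.556 = 0.2192152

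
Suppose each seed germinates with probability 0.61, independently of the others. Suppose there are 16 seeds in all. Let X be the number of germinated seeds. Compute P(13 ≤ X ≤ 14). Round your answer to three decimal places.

0.072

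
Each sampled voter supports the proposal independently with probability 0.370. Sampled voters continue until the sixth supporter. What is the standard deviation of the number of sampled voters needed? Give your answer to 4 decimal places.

5.2547

Y = total sampled voters until the sixth success; negative binomial with r=6, p=0.37.
SD(Y) = √[r(1−p)/p²] = √(27.611395) = 5.254655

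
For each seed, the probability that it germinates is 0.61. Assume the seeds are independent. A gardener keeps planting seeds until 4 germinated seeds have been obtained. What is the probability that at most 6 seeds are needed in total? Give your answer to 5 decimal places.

Finishing within 6 seeds ⇔ at least 4 successes in the first 6. With X ~ Binomial(6, 0.61), P(Y ≤ 6) = 1 − P(X ≤ 3).
  k=0: C(6,0)·0.61^0·0.39^6 = 0.0035187
  k=1: C(6,1)·0.61^1·0.39^5 = 0.0330221
  k=2: C(6,2)·0.61^2·0.39^4 = 0.1291247
  k=3: C(6,3)·0.61^3·0.39^3 = 0.2692857
1 − 0.4349512 = 0.5650488

0.56505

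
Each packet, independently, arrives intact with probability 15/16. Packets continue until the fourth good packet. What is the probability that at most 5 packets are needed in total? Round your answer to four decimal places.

Finishing within 5 packets ⇔ at least 4 successes in the first 5. With X ~ Binomial(5, 0.9375), P(Y ≤ 5) = 1 − P(X ≤ 3).
  k=0: C(5,0)·0.9375^0·0.0625^5 = 0.000001
  k=1: C(5,1)·0.9375^1·0.0625^4 = 0.000072
  k=2: C(5,2)·0.9375^2·0.0625^3 = 0.002146
  k=3: C(5,3)·0.9375^3·0.0625^2 = 0.032187
1 − 0.034405 = 0.965595

0.9656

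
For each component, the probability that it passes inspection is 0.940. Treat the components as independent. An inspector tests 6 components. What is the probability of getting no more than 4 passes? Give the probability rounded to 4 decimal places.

0.0459

X ~ Binomial(6, 0.94); P(X ≤ 4) = Σ C(6,k) p^k (1−p)^(6−k) over k:
  k=0: C(6,0)·0.94^0·0.06^6 = 0.000000
  k=1: C(6,1)·0.94^1·0.06^5 = 0.000004
  k=2: C(6,2)·0.94^2·0.06^4 = 0.000172
  k=3: C(6,3)·0.94^3·0.06^3 = 0.003588
  k=4: C(6,4)·0.94^4·0.06^2 = 0.042160
Total = 0.045925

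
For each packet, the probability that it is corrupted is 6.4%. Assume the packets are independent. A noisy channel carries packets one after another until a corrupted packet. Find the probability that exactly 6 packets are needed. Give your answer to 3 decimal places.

Geometric (trials to first success), p = 0.064.
P(Y = 6) = (1−p)^5 · p = 0.71842 · 0.064 = 0.04598

0.046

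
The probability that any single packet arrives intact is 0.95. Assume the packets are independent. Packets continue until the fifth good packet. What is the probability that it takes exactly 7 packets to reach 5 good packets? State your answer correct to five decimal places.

Y = trial on which the fifth success occurs; negative binomial, r=5, p=0.95.
P(Y=7) = C(6,4) · p^5 · (1−p)^2
= 15 · 0.77378 · 0.0025 = 0.0290168

0.02902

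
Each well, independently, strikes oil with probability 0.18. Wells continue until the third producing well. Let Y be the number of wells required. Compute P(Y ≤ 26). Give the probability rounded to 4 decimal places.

0.8715

Finishing within 26 wells ⇔ at least 3 successes in the first 26. With X ~ Binomial(26, 0.18), P(Y ≤ 26) = 1 − P(X ≤ 2).
  k=0: C(26,0)·0.18^0·0.82^26 = 0.005743
  k=1: C(26,1)·0.18^1·0.82^25 = 0.032779
  k=2: C(26,2)·0.18^2·0.82^24 = 0.089942
1 − 0.128464 = 0.871536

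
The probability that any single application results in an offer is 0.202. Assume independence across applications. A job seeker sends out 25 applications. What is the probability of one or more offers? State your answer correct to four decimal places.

P(at least one) = 1 − P(none) = 1 − (1 − 0.202)^25
= 1 − 0.003549 = 0.996451

0.9965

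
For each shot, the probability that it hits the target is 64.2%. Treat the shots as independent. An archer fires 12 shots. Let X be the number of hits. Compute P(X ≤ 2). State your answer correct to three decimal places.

0.001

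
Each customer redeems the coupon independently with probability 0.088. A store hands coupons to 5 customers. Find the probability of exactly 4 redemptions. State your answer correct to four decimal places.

0.0003

X ~ Binomial(n=5, p=0.088).
P(X=4) = C(5,4) · p^4 · (1−p)^1
= 5 · 5.997e-05 · 0.912 = 0.000273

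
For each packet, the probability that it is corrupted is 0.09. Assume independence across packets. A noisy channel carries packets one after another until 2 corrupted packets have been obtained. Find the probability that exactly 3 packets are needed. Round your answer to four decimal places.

0.0147

Y = trial on which the second success occurs; negative binomial, r=2, p=0.09.
P(Y=3) = C(2,1) · p^2 · (1−p)^1
= 2 · 0.0081 · 0.91 = 0.014742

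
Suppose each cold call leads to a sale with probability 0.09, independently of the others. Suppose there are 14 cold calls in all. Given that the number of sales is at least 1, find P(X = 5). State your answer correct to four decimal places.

X ~ Binomial(14, 0.09). Want P(X=5 | X≥1) = P(X=5) / P(X≥1).
P(X=5) = C(14,5)·0.09^5·0.91^9 = 0.005059
P(X≥1) = 1 − 0.267042 = 0.732958
Ratio = 0.005059 / 0.732958 = 0.006902

0.0069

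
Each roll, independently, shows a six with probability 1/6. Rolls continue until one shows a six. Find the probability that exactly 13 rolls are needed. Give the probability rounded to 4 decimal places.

Geometric (trials to first success), p = 0.166667.
P(Y = 13) = (1−p)^12 · p = 0.11216 · 0.166667 = 0.018693

0.0187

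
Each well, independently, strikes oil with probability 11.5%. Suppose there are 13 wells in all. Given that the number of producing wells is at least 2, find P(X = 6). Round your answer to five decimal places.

0.00375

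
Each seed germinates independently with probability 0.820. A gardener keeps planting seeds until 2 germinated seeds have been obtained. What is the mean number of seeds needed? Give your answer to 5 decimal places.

Y = total seeds until the second success; negative binomial with r=2, p=0.82.
E[Y] = r / p = 2 / 0.82 = 2.4390244

2.43902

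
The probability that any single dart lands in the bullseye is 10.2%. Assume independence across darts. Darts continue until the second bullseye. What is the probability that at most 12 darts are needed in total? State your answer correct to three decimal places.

0.350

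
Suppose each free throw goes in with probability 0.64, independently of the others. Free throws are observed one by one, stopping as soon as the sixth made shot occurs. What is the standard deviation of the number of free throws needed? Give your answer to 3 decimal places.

2.296

Y = total free throws until the sixth success; negative binomial with r=6, p=0.64.
SD(Y) = √[r(1−p)/p²] = √(5.27344) = 2.29640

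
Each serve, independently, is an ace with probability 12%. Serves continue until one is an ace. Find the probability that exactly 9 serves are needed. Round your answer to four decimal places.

0.0432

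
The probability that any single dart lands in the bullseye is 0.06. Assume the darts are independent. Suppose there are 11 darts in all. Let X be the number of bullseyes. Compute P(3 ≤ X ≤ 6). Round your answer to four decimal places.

0.0248

X ~ Binomial(11, 0.06); P(3 ≤ X ≤ 6) = Σ C(11,k) p^k (1−p)^(11−k) over k:
  k=3: C(11,3)·0.06^3·0.94^8 = 0.021725
  k=4: C(11,4)·0.06^4·0.94^7 = 0.002773
  k=5: C(11,5)·0.06^5·0.94^6 = 0.000248
  k=6: C(11,6)·0.06^6·0.94^5 = 0.000016
Total = 0.024762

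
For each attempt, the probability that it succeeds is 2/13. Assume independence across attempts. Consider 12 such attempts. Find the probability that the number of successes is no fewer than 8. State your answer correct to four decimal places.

X ~ Binomial(12, 0.153846); P(X ≥ 8) = Σ C(12,k) p^k (1−p)^(12−k) over k:
  k=8: C(12,8)·0.153846^8·0.846154^4 = 0.000080
  k=9: C(12,9)·0.153846^9·0.846154^3 = 0.000006
  k=10: C(12,10)·0.153846^10·0.846154^2 = 0.000000
  k=11: C(12,11)·0.153846^11·0.846154^1 = 0.000000
  k=12: C(12,12)·0.153846^12·0.846154^0 = 0.000000
Total = 0.000086

0.0001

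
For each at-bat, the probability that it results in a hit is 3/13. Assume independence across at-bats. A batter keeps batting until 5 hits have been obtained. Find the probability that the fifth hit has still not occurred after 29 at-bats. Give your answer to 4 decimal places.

0.1674

Needing more than 29 at-bats ⇔ fewer than 5 successes in the first 29. With X ~ Binomial(29, 0.230769), P(Y > 29) = P(X ≤ 4).
  k=0: C(29,0)·0.230769^0·0.769231^29 = 0.000496
  k=1: C(29,1)·0.230769^1·0.769231^28 = 0.004317
  k=2: C(29,2)·0.230769^2·0.769231^27 = 0.018131
  k=3: C(29,3)·0.230769^3·0.769231^26 = 0.048953
  k=4: C(29,4)·0.230769^4·0.769231^25 = 0.095457
P(X ≤ 4) = 0.167353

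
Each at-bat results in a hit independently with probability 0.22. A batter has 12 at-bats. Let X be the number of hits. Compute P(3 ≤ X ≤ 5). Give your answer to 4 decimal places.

0.4809

X ~ Binomial(12, 0.22); P(3 ≤ X ≤ 5) = Σ C(12,k) p^k (1−p)^(12−k) over k:
  k=3: C(12,3)·0.22^3·0.78^9 = 0.250347
  k=4: C(12,4)·0.22^4·0.78^8 = 0.158874
  k=5: C(12,5)·0.22^5·0.78^7 = 0.071697
Total = 0.480918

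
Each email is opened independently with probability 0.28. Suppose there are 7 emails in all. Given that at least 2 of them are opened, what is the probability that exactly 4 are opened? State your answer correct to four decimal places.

0.1281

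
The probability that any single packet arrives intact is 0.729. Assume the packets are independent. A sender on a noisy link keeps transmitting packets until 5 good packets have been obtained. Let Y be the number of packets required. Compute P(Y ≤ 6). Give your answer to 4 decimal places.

0.4849

Finishing within 6 packets ⇔ at least 5 successes in the first 6. With X ~ Binomial(6, 0.729), P(Y ≤ 6) = 1 − P(X ≤ 4).
  k=0: C(6,0)·0.729^0·0.271^6 = 0.000396
  k=1: C(6,1)·0.729^1·0.271^5 = 0.006393
  k=2: C(6,2)·0.729^2·0.271^4 = 0.042996
  k=3: C(6,3)·0.729^3·0.271^3 = 0.154213
  k=4: C(6,4)·0.729^4·0.271^2 = 0.311129
1 − 0.515126 = 0.484874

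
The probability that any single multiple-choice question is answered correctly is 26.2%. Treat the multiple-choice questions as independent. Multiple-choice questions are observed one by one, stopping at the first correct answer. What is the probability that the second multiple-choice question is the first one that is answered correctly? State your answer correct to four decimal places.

0.1934

Geometric (trials to first success), p = 0.262.
P(Y = 2) = (1−p)^1 · p = 0.738 · 0.262 = 0.193356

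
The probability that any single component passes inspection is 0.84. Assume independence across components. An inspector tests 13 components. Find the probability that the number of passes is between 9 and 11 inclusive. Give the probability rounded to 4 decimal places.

X ~ Binomial(13, 0.84); P(9 ≤ X ≤ 11) = Σ C(13,k) p^k (1−p)^(13−k) over k:
  k=9: C(13,9)·0.84^9·0.16^4 = 0.097566
  k=10: C(13,10)·0.84^10·0.16^3 = 0.204889
  k=11: C(13,11)·0.84^11·0.16^2 = 0.293364
Total = 0.595819

0.5958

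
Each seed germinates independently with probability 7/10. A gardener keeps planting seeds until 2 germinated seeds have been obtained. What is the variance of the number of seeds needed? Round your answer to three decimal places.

1.224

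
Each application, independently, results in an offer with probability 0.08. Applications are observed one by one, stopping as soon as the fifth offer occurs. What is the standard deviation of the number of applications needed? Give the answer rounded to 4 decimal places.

26.8095

Y = total applications until the fifth success; negative binomial with r=5, p=0.08.
SD(Y) = √[r(1−p)/p²] = √(718.750000) = 26.809513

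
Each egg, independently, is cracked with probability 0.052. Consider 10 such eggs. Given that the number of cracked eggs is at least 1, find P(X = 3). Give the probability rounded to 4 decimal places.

0.0281

X ~ Binomial(10, 0.052). Want P(X=3 | X≥1) = P(X=3) / P(X≥1).
P(X=3) = C(10,3)·0.052^3·0.948^7 = 0.011610
P(X≥1) = 1 − 0.586251 = 0.413749
Ratio = 0.011610 / 0.413749 = 0.028062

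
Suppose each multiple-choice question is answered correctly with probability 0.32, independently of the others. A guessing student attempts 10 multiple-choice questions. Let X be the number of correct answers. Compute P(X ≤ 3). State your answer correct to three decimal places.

0.596

X ~ Binomial(10, 0.32); P(X ≤ 3) = Σ C(10,k) p^k (1−p)^(10−k) over k:
  k=0: C(10,0)·0.32^0·0.68^10 = 0.02114
  k=1: C(10,1)·0.32^1·0.68^9 = 0.09948
  k=2: C(10,2)·0.32^2·0.68^8 = 0.21066
  k=3: C(10,3)·0.32^3·0.68^7 = 0.26436
Total = 0.59564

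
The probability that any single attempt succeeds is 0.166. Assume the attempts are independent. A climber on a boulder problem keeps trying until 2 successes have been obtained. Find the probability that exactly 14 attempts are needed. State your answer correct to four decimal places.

0.0406

Y = trial on which the second success occurs; negative binomial, r=2, p=0.166.
P(Y=14) = C(13,1) · p^2 · (1−p)^12
= 13 · 0.027556 · 0.11324 = 0.040565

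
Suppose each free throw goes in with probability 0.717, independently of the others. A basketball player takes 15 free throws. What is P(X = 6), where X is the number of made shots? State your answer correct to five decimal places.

0.00792

X ~ Binomial(n=15, p=0.717).
P(X=6) = C(15,6) · p^6 · (1−p)^9
= 5005 · 0.13587 · 1.1643e-05 = 0.0079177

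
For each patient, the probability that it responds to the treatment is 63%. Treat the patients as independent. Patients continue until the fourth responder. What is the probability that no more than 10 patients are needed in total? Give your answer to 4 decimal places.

0.9644

Finishing within 10 patients ⇔ at least 4 successes in the first 10. With X ~ Binomial(10, 0.63), P(Y ≤ 10) = 1 − P(X ≤ 3).
  k=0: C(10,0)·0.63^0·0.37^10 = 0.000048
  k=1: C(10,1)·0.63^1·0.37^9 = 0.000819
  k=2: C(10,2)·0.63^2·0.37^8 = 0.006273
  k=3: C(10,3)·0.63^3·0.37^7 = 0.028485
1 − 0.035625 = 0.964375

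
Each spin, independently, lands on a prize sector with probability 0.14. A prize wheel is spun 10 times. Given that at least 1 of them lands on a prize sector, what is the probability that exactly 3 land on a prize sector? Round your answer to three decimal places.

X ~ Binomial(10, 0.14). Want P(X=3 | X≥1) = P(X=3) / P(X≥1).
P(X=3) = C(10,3)·0.14^3·0.86^7 = 0.11457
P(X≥1) = 1 − 0.22130 = 0.77870
Ratio = 0.11457 / 0.77870 = 0.14712

0.147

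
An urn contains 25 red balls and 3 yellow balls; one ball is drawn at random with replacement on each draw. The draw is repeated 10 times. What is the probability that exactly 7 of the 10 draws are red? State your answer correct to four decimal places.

0.0668

X ~ Binomial(n=10, p=0.892857).
P(X=7) = C(10,7) · p^7 · (1−p)^3
= 120 · 0.45235 · 0.00123 = 0.066764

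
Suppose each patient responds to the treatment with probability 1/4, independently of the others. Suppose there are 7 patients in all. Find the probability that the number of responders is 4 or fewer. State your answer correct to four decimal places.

0.9871

X ~ Binomial(7, 0.25); P(X ≤ 4) = Σ C(7,k) p^k (1−p)^(7−k) over k:
  k=0: C(7,0)·0.25^0·0.75^7 = 0.133484
  k=1: C(7,1)·0.25^1·0.75^6 = 0.311462
  k=2: C(7,2)·0.25^2·0.75^5 = 0.311462
  k=3: C(7,3)·0.25^3·0.75^4 = 0.173035
  k=4: C(7,4)·0.25^4·0.75^3 = 0.057678
Total = 0.987122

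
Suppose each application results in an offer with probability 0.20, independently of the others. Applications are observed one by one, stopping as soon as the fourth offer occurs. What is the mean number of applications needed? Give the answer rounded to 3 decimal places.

20.000

Y = total applications until the fourth success; negative binomial with r=4, p=0.20.
E[Y] = r / p = 4 / 0.20 = 20.00000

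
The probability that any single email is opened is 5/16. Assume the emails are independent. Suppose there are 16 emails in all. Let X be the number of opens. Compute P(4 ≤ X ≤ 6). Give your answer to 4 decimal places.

X ~ Binomial(16, 0.3125); P(4 ≤ X ≤ 6) = Σ C(16,k) p^k (1−p)^(16−k) over k:
  k=4: C(16,4)·0.3125^4·0.6875^12 = 0.193528
  k=5: C(16,5)·0.3125^5·0.6875^11 = 0.211122
  k=6: C(16,6)·0.3125^6·0.6875^10 = 0.175935
Total = 0.580584

0.5806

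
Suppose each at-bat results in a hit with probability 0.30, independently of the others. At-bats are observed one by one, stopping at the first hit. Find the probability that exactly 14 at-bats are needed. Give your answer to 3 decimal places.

0.003

Geometric (trials to first success), p = 0.30.
P(Y = 14) = (1−p)^13 · p = 0.0096889 · 0.30 = 0.00291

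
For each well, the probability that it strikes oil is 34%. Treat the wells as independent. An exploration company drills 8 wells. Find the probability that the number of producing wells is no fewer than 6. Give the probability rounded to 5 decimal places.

0.02179

X ~ Binomial(8, 0.34); P(X ≥ 6) = Σ C(8,k) p^k (1−p)^(8−k) over k:
  k=6: C(8,6)·0.34^6·0.66^2 = 0.0188417
  k=7: C(8,7)·0.34^7·0.66^1 = 0.0027732
  k=8: C(8,8)·0.34^8·0.66^0 = 0.0001786
Total = 0.0217935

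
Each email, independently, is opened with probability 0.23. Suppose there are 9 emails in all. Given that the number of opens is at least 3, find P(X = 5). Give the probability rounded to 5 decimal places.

0.08301

X ~ Binomial(9, 0.23). Want P(X=5 | X≥3) = P(X=5) / P(X≥3).
P(X=5) = C(9,5)·0.23^5·0.77^4 = 0.0285084
P(X≥3) = 1 − 0.0951517 − 0.2557974 − 0.3056281 = 0.3434228
Ratio = 0.0285084 / 0.3434228 = 0.0830125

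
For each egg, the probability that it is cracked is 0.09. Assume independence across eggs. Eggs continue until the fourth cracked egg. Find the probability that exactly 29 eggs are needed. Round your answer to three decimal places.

0.020

Y = trial on which the fourth success occurs; negative binomial, r=4, p=0.09.
P(Y=29) = C(28,3) · p^4 · (1−p)^25
= 3276 · 6.561e-05 · 0.094631 = 0.02034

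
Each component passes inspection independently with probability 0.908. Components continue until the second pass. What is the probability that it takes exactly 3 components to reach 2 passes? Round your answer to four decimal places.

Y = trial on which the second success occurs; negative binomial, r=2, p=0.908.
P(Y=3) = C(2,1) · p^2 · (1−p)^1
= 2 · 0.82446 · 0.092 = 0.151701

0.1517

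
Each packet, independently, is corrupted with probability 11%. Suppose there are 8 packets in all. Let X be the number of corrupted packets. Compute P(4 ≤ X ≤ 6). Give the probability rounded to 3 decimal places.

0.007

X ~ Binomial(8, 0.11); P(4 ≤ X ≤ 6) = Σ C(8,k) p^k (1−p)^(8−k) over k:
  k=4: C(8,4)·0.11^4·0.89^4 = 0.00643
  k=5: C(8,5)·0.11^5·0.89^3 = 0.00064
  k=6: C(8,6)·0.11^6·0.89^2 = 0.00004
Total = 0.00711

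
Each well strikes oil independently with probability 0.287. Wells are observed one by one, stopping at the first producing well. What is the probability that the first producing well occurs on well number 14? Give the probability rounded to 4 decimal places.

Geometric (trials to first success), p = 0.287.
P(Y = 14) = (1−p)^13 · p = 0.012307 · 0.287 = 0.003532

0.0035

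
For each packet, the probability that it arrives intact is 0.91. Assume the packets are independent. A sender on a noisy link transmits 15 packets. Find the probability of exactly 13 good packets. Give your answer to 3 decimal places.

X ~ Binomial(n=15, p=0.91).
P(X=13) = C(15,13) · p^13 · (1−p)^2
= 105 · 0.29345 · 0.0081 = 0.24958

0.250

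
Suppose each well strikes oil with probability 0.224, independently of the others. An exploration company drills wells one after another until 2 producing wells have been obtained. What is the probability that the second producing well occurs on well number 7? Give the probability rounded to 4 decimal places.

0.0847

Y = trial on which the second success occurs; negative binomial, r=2, p=0.224.
P(Y=7) = C(6,1) · p^2 · (1−p)^5
= 6 · 0.050176 · 0.28139 = 0.084714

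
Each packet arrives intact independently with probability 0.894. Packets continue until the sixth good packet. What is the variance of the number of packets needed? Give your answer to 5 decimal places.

0.79576

Y = total packets until the sixth success; negative binomial with r=6, p=0.894.
Var(Y) = r(1−p)/p² = 6·0.106 / 0.894² = 0.7957600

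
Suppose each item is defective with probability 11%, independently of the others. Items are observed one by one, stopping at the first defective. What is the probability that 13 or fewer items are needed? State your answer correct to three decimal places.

0.780

Y = number of items to the first success; geometric, p = 0.11.
P(Y ≤ 13) = 1 − (1−p)^13 = 1 − 0.21982 = 0.78018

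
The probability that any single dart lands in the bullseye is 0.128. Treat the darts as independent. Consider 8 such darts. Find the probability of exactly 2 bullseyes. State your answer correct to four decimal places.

X ~ Binomial(n=8, p=0.128).
P(X=2) = C(8,2) · p^2 · (1−p)^6
= 28 · 0.016384 · 0.43964 = 0.201687

0.2017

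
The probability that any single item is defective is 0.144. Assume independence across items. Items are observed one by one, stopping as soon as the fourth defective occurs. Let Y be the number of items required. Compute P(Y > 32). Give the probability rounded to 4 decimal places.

0.3040

Needing more than 32 items ⇔ fewer than 4 successes in the first 32. With X ~ Binomial(32, 0.144), P(Y > 32) = P(X ≤ 3).
  k=0: C(32,0)·0.144^0·0.856^32 = 0.006905
  k=1: C(32,1)·0.144^1·0.856^31 = 0.037171
  k=2: C(32,2)·0.144^2·0.856^30 = 0.096921
  k=3: C(32,3)·0.144^3·0.856^29 = 0.163045
P(X ≤ 3) = 0.304042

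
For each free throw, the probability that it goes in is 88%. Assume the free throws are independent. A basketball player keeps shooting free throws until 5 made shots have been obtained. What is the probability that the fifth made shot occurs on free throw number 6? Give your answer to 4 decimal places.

Y = trial on which the fifth success occurs; negative binomial, r=5, p=0.88.
P(Y=6) = C(5,4) · p^5 · (1−p)^1
= 5 · 0.52773 · 0.12 = 0.316639

0.3166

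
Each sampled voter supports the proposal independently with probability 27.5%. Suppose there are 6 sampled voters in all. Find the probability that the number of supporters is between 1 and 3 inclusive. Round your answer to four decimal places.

0.8024

X ~ Binomial(6, 0.275); P(1 ≤ X ≤ 3) = Σ C(6,k) p^k (1−p)^(6−k) over k:
  k=1: C(6,1)·0.275^1·0.725^5 = 0.330502
  k=2: C(6,2)·0.275^2·0.725^4 = 0.313407
  k=3: C(6,3)·0.275^3·0.725^3 = 0.158505
Total = 0.802414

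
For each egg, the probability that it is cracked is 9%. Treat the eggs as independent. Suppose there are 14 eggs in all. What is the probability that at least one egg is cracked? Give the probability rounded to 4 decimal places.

0.7330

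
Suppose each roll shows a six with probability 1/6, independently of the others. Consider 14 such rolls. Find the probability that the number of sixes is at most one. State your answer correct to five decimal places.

0.29597

X ~ Binomial(14, 0.166667); P(X ≤ 1) = Σ C(14,k) p^k (1−p)^(14−k) over k:
  k=0: C(14,0)·0.166667^0·0.833333^14 = 0.0778866
  k=1: C(14,1)·0.166667^1·0.833333^13 = 0.2180824
Total = 0.2959690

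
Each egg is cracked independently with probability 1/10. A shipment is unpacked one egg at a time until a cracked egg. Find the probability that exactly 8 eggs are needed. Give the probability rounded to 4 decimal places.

0.0478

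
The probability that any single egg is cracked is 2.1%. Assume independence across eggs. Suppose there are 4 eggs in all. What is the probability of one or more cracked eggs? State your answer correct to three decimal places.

0.081

P(at least one) = 1 − P(none) = 1 − (1 − 0.021)^4
= 1 − 0.91861 = 0.08139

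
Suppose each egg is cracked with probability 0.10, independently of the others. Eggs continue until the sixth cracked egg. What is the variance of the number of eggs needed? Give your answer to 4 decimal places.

540.0000

Y = total eggs until the sixth success; negative binomial with r=6, p=0.10.
Var(Y) = r(1−p)/p² = 6·0.90 / 0.10² = 540.000000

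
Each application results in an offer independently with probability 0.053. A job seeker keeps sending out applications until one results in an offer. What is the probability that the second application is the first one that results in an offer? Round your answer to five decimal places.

0.05019

Geometric (trials to first success), p = 0.053.
P(Y = 2) = (1−p)^1 · p = 0.947 · 0.053 = 0.0501910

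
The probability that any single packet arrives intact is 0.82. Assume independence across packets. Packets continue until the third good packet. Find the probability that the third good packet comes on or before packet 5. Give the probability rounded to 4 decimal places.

0.9563

Finishing within 5 packets ⇔ at least 3 successes in the first 5. With X ~ Binomial(5, 0.82), P(Y ≤ 5) = 1 − P(X ≤ 2).
  k=0: C(5,0)·0.82^0·0.18^5 = 0.000189
  k=1: C(5,1)·0.82^1·0.18^4 = 0.004304
  k=2: C(5,2)·0.82^2·0.18^3 = 0.039214
1 − 0.043707 = 0.956293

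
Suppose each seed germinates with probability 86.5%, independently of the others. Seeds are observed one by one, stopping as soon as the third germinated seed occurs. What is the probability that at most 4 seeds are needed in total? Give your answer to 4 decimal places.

0.9093

Finishing within 4 seeds ⇔ at least 3 successes in the first 4. With X ~ Binomial(4, 0.865), P(Y ≤ 4) = 1 − P(X ≤ 2).
  k=0: C(4,0)·0.865^0·0.135^4 = 0.000332
  k=1: C(4,1)·0.865^1·0.135^3 = 0.008513
  k=2: C(4,2)·0.865^2·0.135^2 = 0.081818
1 − 0.090663 = 0.909337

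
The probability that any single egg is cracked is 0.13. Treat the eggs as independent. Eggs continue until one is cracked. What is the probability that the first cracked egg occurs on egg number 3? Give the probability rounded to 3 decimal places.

Geometric (trials to first success), p = 0.13.
P(Y = 3) = (1−p)^2 · p = 0.7569 · 0.13 = 0.09840

0.098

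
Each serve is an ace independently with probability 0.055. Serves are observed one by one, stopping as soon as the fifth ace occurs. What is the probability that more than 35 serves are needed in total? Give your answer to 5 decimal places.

0.95874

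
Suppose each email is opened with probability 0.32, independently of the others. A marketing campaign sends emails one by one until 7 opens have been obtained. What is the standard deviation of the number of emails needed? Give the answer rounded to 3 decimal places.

Y = total emails until the seventh success; negative binomial with r=7, p=0.32.
SD(Y) = √[r(1−p)/p²] = √(46.48438) = 6.81795

6.818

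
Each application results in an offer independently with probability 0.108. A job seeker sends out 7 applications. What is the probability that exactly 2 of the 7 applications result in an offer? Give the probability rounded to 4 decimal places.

0.1383

X ~ Binomial(n=7, p=0.108).
P(X=2) = C(7,2) · p^2 · (1−p)^5
= 21 · 0.011664 · 0.56471 = 0.138322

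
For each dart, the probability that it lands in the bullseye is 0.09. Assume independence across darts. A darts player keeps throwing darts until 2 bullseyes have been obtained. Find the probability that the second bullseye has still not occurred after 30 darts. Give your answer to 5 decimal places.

0.23427

Needing more than 30 darts ⇔ fewer than 2 successes in the first 30. With X ~ Binomial(30, 0.09), P(Y > 30) = P(X ≤ 1).
  k=0: C(30,0)·0.09^0·0.91^30 = 0.0590530
  k=1: C(30,1)·0.09^1·0.91^29 = 0.1752121
P(X ≤ 1) = 0.2342651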